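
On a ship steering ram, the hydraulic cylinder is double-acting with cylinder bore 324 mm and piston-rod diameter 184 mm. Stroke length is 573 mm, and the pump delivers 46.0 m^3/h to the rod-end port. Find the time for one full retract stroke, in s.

Rod-side annular area A_ann = π/4 × (324² − 184²) = 55860 mm^2
Swept volume V = A × L; t = V / Q = A·L / Q

t ≈ 2.50 s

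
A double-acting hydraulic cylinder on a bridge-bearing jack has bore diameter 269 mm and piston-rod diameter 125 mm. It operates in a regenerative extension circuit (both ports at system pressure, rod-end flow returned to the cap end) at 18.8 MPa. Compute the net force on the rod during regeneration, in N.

F ≈ 2.31e5 N

With equal pressure on both faces, forces on the annular region cancel; the net push is pressure × rod cross-section.
Rod cross-section A_rod = π/4 × (125 mm)² = 12270 mm^2
F = P × A_rod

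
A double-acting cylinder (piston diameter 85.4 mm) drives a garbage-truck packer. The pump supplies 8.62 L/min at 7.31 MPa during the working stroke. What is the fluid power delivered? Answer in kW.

Hydraulic power = P × Q

W ≈ 1.05 kW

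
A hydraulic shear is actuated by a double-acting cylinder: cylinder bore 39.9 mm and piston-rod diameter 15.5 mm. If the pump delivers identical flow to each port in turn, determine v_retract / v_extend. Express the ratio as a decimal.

v_ret/v_ext ≈ 1.18

Cap-side area A_cap = π/4 × (39.9 mm)² = 1250 mm^2
Rod-side annular area A_ann = π/4 × (39.9² − 15.5²) = 1062 mm^2
For equal Q, v ∝ 1/A, so v_ret/v_ext = A_cap/A_ann.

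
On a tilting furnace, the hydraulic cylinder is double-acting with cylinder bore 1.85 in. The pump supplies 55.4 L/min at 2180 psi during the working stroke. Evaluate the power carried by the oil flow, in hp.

Hydraulic power = P × Q

W ≈ 18.6 hp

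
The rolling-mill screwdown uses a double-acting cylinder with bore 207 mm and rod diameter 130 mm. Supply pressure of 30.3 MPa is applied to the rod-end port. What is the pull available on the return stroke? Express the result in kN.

F ≈ 618 kN

Rod-side annular area A_ann = π/4 × (207² − 130²) = 20380 mm^2
On retraction the pressure acts on the annular area (bore minus rod).
F = P × A_ann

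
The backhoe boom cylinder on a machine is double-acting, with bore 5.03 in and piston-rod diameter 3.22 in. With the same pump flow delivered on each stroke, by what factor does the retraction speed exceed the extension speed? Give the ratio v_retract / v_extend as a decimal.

Cap-side area A_cap = π/4 × (5.03 in)² = 19.87 in^2
Rod-side annular area A_ann = π/4 × (5.03² − 3.22²) = 11.73 in^2
For equal Q, v ∝ 1/A, so v_ret/v_ext = A_cap/A_ann.

v_ret/v_ext ≈ 1.69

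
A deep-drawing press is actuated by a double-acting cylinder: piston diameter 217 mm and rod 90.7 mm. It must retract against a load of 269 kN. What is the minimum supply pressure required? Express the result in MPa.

Rod-side annular area A_ann = π/4 × (217² − 90.7²) = 30520 mm^2
Retraction: pressure acts on the annular area.
P = F / A = 269 kN / A

P ≈ 8.81 MPa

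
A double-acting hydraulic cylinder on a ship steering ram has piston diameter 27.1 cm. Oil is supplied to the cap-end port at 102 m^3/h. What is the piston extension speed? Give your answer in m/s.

v ≈ 0.491 m/s

Cap-side area A_cap = π/4 × (27.1 cm)² = 576.8 cm^2
v = Q / A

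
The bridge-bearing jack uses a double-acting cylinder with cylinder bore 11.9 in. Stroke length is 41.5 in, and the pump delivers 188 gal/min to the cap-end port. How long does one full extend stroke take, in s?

Cap-side area A_cap = π/4 × (11.9 in)² = 111.2 in^2
Swept volume V = A × L; t = V / Q = A·L / Q

t ≈ 6.38 s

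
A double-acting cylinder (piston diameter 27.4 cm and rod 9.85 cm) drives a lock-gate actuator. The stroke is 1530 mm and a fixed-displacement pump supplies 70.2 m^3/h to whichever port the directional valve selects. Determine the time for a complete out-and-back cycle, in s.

Cap-side area A_cap = π/4 × (27.4 cm)² = 589.6 cm^2
Rod-side annular area A_ann = π/4 × (27.4² − 9.85²) = 513.4 cm^2
t_ext = A_cap·L/Q = 4.626 s
t_ret = A_ann·L/Q = 4.029 s
t_cycle = t_ext + t_ret

t ≈ 8.66 s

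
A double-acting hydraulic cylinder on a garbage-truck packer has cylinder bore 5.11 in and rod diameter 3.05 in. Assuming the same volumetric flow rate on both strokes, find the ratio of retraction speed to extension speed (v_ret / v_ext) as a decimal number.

Cap-side area A_cap = π/4 × (5.11 in)² = 20.51 in^2
Rod-side annular area A_ann = π/4 × (5.11² − 3.05²) = 13.20 in^2
For equal Q, v ∝ 1/A, so v_ret/v_ext = A_cap/A_ann.

v_ret/v_ext ≈ 1.55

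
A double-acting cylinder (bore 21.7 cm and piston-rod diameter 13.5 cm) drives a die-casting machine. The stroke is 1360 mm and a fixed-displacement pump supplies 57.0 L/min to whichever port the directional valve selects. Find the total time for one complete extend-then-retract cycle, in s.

t ≈ 85.4 s

Cap-side area A_cap = π/4 × (21.7 cm)² = 369.8 cm^2
Rod-side annular area A_ann = π/4 × (21.7² − 13.5²) = 226.7 cm^2
t_ext = A_cap·L/Q = 52.94 s
t_ret = A_ann·L/Q = 32.45 s
t_cycle = t_ext + t_ret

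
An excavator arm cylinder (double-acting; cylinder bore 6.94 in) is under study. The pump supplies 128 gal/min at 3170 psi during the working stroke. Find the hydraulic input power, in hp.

W ≈ 237 hp

Hydraulic power = P × Q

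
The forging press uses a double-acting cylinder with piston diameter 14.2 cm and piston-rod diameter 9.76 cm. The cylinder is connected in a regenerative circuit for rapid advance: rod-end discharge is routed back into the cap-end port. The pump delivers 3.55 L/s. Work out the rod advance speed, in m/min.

v ≈ 28.5 m/min

In regeneration the rod-end outflow joins the pump flow into the cap end, so the net volume the pump must supply per unit advance equals the rod cross-section area.
Rod cross-section A_rod = π/4 × (9.76 cm)² = 74.82 cm^2
v = Q_pump / A_rod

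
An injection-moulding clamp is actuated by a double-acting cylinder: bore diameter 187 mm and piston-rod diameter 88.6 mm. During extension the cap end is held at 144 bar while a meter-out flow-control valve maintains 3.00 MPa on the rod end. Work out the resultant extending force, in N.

F ≈ 3.32e5 N

Cap-side area A_cap = π/4 × (187 mm)² = 27460 mm^2
Rod-side annular area A_ann = π/4 × (187² − 88.6²) = 21300 mm^2
Net thrust = P_cap·A_cap − P_rod·A_ann = 3.955e5 N − 63900 N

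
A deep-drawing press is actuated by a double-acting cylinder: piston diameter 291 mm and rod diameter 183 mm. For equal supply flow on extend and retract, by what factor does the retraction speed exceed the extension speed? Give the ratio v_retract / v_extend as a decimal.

v_ret/v_ext ≈ 1.65

Cap-side area A_cap = π/4 × (291 mm)² = 66510 mm^2
Rod-side annular area A_ann = π/4 × (291² − 183²) = 40210 mm^2
For equal Q, v ∝ 1/A, so v_ret/v_ext = A_cap/A_ann.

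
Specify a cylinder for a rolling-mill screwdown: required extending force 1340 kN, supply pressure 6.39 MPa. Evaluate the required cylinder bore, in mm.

Extension force acts on the full piston face: F = P × (π/4)D².
D = √(4F / (πP)) = √(4 × 1340 kN / (π × 6.39 MPa))

D ≈ 517 mm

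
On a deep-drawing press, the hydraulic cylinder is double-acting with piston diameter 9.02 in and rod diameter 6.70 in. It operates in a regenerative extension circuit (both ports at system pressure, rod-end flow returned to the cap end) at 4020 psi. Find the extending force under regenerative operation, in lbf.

F ≈ 1.42e5 lbf

With equal pressure on both faces, forces on the annular region cancel; the net push is pressure × rod cross-section.
Rod cross-section A_rod = π/4 × (6.70 in)² = 35.26 in^2
F = P × A_rod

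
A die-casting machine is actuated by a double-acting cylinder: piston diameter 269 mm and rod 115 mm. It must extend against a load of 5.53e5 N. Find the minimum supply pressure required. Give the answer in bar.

P ≈ 97.3 bar

Cap-side area A_cap = π/4 × (269 mm)² = 56830 mm^2
P = F / A = 5.53e5 N / A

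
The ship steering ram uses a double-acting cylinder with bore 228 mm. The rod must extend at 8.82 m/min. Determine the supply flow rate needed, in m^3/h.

Cap-side area A_cap = π/4 × (228 mm)² = 40830 mm^2
Q = A × v

Q ≈ 21.6 m^3/h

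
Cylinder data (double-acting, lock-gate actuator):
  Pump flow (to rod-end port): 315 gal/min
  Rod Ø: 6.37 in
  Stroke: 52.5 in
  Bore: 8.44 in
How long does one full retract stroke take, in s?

t ≈ 1.04 s

Rod-side annular area A_ann = π/4 × (8.44² − 6.37²) = 24.08 in^2
Swept volume V = A × L; t = V / Q = A·L / Q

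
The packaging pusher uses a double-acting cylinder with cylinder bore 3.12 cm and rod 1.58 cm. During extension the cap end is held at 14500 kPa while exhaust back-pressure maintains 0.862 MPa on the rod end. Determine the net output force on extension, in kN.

Cap-side area A_cap = π/4 × (3.12 cm)² = 7.645 cm^2
Rod-side annular area A_ann = π/4 × (3.12² − 1.58²) = 5.685 cm^2
Net thrust = P_cap·A_cap − P_rod·A_ann = 11.09 kN − 0.4900 kN

F ≈ 10.6 kN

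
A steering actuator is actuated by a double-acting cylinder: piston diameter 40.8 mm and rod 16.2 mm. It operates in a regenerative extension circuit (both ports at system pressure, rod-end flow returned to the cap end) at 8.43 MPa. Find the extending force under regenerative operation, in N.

With equal pressure on both faces, forces on the annular region cancel; the net push is pressure × rod cross-section.
Rod cross-section A_rod = π/4 × (16.2 mm)² = 206.1 mm^2
F = P × A_rod

F ≈ 1740 N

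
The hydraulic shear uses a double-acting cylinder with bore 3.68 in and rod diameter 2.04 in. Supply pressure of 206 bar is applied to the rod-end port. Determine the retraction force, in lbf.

F ≈ 22000 lbf

Rod-side annular area A_ann = π/4 × (3.68² − 2.04²) = 7.368 in^2
On retraction the pressure acts on the annular area (bore minus rod).
F = P × A_ann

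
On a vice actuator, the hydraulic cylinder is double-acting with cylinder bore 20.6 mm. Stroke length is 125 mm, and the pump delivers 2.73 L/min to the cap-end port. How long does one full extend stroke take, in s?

Cap-side area A_cap = π/4 × (20.6 mm)² = 333.3 mm^2
Swept volume V = A × L; t = V / Q = A·L / Q

t ≈ 0.916 s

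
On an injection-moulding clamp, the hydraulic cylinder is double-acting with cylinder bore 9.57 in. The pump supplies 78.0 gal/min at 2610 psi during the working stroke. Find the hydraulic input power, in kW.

Hydraulic power = P × Q

W ≈ 88.6 kW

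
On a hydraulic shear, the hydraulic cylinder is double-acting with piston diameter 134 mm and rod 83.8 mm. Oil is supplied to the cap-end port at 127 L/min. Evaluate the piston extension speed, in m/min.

Cap-side area A_cap = π/4 × (134 mm)² = 14100 mm^2
v = Q / A

v ≈ 9.01 m/min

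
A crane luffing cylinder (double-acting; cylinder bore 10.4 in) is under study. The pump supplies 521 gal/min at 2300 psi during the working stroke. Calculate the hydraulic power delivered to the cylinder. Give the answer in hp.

W ≈ 699 hp

Hydraulic power = P × Q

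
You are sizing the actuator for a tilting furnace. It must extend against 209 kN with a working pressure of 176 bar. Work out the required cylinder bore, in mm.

Extension force acts on the full piston face: F = P × (π/4)D².
D = √(4F / (πP)) = √(4 × 209 kN / (π × 176 bar))

D ≈ 123 mm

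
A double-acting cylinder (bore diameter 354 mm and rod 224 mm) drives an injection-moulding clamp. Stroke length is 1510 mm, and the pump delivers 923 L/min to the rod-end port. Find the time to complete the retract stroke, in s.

t ≈ 5.79 s

Rod-side annular area A_ann = π/4 × (354² − 224²) = 59010 mm^2
Swept volume V = A × L; t = V / Q = A·L / Q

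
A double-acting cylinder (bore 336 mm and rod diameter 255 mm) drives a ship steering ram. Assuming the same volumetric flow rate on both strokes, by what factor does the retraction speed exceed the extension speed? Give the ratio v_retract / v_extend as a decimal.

Cap-side area A_cap = π/4 × (336 mm)² = 88670 mm^2
Rod-side annular area A_ann = π/4 × (336² − 255²) = 37600 mm^2
For equal Q, v ∝ 1/A, so v_ret/v_ext = A_cap/A_ann.

v_ret/v_ext ≈ 2.36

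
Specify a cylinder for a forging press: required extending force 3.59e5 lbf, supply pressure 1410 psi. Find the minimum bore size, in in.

Extension force acts on the full piston face: F = P × (π/4)D².
D = √(4F / (πP)) = √(4 × 3.59e5 lbf / (π × 1410 psi))

D ≈ 18.0 in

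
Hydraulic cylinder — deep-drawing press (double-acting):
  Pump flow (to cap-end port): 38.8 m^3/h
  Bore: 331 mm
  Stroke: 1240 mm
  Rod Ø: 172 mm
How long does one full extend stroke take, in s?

t ≈ 9.90 s

Cap-side area A_cap = π/4 × (331 mm)² = 86050 mm^2
Swept volume V = A × L; t = V / Q = A·L / Q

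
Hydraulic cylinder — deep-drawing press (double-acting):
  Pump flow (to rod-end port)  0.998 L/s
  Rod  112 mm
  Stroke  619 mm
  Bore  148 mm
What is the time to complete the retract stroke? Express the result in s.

t ≈ 4.56 s

Rod-side annular area A_ann = π/4 × (148² − 112²) = 7351 mm^2
Swept volume V = A × L; t = V / Q = A·L / Q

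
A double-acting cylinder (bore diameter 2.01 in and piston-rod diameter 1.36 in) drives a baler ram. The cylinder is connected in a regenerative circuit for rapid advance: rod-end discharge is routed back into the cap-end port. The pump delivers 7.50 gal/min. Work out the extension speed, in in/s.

In regeneration the rod-end outflow joins the pump flow into the cap end, so the net volume the pump must supply per unit advance equals the rod cross-section area.
Rod cross-section A_rod = π/4 × (1.36 in)² = 1.453 in^2
v = Q_pump / A_rod

v ≈ 19.9 in/s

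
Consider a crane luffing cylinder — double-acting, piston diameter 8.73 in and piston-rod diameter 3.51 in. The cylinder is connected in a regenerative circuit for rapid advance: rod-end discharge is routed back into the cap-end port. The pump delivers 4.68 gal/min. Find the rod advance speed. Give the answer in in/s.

In regeneration the rod-end outflow joins the pump flow into the cap end, so the net volume the pump must supply per unit advance equals the rod cross-section area.
Rod cross-section A_rod = π/4 × (3.51 in)² = 9.676 in^2
v = Q_pump / A_rod

v ≈ 1.86 in/s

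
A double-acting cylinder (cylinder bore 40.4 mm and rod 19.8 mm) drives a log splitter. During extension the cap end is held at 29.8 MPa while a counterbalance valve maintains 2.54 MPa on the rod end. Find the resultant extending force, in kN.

Cap-side area A_cap = π/4 × (40.4 mm)² = 1282 mm^2
Rod-side annular area A_ann = π/4 × (40.4² − 19.8²) = 974.0 mm^2
Net thrust = P_cap·A_cap − P_rod·A_ann = 38.20 kN − 2.474 kN

F ≈ 35.7 kN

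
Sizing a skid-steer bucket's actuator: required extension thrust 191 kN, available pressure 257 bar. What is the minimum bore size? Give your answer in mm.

Extension force acts on the full piston face: F = P × (π/4)D².
D = √(4F / (πP)) = √(4 × 191 kN / (π × 257 bar))

D ≈ 97.3 mm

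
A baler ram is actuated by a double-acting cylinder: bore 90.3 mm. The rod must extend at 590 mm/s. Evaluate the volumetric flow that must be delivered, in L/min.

Cap-side area A_cap = π/4 × (90.3 mm)² = 6404 mm^2
Q = A × v

Q ≈ 227 L/min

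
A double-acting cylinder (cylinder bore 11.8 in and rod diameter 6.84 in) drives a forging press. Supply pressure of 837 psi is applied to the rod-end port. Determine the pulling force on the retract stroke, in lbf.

F ≈ 60800 lbf

Rod-side annular area A_ann = π/4 × (11.8² − 6.84²) = 72.61 in^2
On retraction the pressure acts on the annular area (bore minus rod).
F = P × A_ann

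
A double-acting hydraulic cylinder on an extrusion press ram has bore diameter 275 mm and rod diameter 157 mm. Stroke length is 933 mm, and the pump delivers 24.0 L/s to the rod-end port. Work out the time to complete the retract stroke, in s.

t ≈ 1.56 s

Rod-side annular area A_ann = π/4 × (275² − 157²) = 40040 mm^2
Swept volume V = A × L; t = V / Q = A·L / Q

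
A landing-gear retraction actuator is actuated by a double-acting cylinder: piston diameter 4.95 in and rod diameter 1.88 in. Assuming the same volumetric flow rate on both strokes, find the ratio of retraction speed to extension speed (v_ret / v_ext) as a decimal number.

v_ret/v_ext ≈ 1.17

Cap-side area A_cap = π/4 × (4.95 in)² = 19.24 in^2
Rod-side annular area A_ann = π/4 × (4.95² − 1.88²) = 16.47 in^2
For equal Q, v ∝ 1/A, so v_ret/v_ext = A_cap/A_ann.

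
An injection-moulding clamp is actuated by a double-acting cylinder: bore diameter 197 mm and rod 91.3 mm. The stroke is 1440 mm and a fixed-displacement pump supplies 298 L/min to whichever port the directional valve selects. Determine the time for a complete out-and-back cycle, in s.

t ≈ 15.8 s

Cap-side area A_cap = π/4 × (197 mm)² = 30480 mm^2
Rod-side annular area A_ann = π/4 × (197² − 91.3²) = 23930 mm^2
t_ext = A_cap·L/Q = 8.837 s
t_ret = A_ann·L/Q = 6.939 s
t_cycle = t_ext + t_ret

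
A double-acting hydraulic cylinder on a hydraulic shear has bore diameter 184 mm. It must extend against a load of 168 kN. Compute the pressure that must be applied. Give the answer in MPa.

P ≈ 6.32 MPa

Cap-side area A_cap = π/4 × (184 mm)² = 26590 mm^2
P = F / A = 168 kN / A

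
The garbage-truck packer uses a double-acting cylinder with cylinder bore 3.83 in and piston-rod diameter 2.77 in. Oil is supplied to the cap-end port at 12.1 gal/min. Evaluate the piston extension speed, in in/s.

Cap-side area A_cap = π/4 × (3.83 in)² = 11.52 in^2
v = Q / A

v ≈ 4.04 in/s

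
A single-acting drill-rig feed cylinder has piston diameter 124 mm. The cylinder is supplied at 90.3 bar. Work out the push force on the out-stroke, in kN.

F ≈ 109 kN

Cap-side area A_cap = π/4 × (124 mm)² = 12080 mm^2
F = P × A_cap = 90.3 bar × A_cap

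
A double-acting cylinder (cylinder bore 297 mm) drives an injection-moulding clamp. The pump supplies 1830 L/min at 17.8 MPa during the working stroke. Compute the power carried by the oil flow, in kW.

W ≈ 543 kW

Hydraulic power = P × Q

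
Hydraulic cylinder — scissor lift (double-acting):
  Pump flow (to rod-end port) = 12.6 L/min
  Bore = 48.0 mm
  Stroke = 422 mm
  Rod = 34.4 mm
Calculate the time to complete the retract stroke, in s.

Rod-side annular area A_ann = π/4 × (48.0² − 34.4²) = 880.1 mm^2
Swept volume V = A × L; t = V / Q = A·L / Q

t ≈ 1.77 s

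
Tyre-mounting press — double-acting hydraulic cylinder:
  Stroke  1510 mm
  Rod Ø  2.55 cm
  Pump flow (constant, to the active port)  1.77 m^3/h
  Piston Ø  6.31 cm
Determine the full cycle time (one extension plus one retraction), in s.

Cap-side area A_cap = π/4 × (6.31 cm)² = 31.27 cm^2
Rod-side annular area A_ann = π/4 × (6.31² − 2.55²) = 26.16 cm^2
t_ext = A_cap·L/Q = 9.604 s
t_ret = A_ann·L/Q = 8.036 s
t_cycle = t_ext + t_ret

t ≈ 17.6 s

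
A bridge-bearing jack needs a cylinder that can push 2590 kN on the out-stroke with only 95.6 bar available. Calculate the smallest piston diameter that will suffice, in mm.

Extension force acts on the full piston face: F = P × (π/4)D².
D = √(4F / (πP)) = √(4 × 2590 kN / (π × 95.6 bar))

D ≈ 587 mm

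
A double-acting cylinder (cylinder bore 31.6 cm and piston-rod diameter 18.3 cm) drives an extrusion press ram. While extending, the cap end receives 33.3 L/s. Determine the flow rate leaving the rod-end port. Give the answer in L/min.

Q_out ≈ 1330 L/min

Cap-side area A_cap = π/4 × (31.6 cm)² = 784.3 cm^2
Rod-side annular area A_ann = π/4 × (31.6² − 18.3²) = 521.2 cm^2
Piston speed v = Q_in/A_cap; rod-end outflow Q_out = v × A_ann = Q_in × A_ann/A_cap.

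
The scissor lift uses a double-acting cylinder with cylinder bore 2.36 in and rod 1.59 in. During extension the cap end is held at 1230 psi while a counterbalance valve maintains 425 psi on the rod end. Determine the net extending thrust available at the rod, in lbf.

Cap-side area A_cap = π/4 × (2.36 in)² = 4.374 in^2
Rod-side annular area A_ann = π/4 × (2.36² − 1.59²) = 2.389 in^2
Net thrust = P_cap·A_cap − P_rod·A_ann = 5380 lbf − 1015 lbf

F ≈ 4370 lbf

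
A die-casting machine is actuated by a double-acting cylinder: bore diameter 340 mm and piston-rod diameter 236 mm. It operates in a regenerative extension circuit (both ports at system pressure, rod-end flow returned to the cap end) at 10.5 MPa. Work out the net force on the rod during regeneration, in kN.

F ≈ 459 kN

With equal pressure on both faces, forces on the annular region cancel; the net push is pressure × rod cross-section.
Rod cross-section A_rod = π/4 × (236 mm)² = 43740 mm^2
F = P × A_rod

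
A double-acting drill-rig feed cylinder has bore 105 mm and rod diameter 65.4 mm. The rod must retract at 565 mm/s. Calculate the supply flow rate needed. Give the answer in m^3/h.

Rod-side annular area A_ann = π/4 × (105² − 65.4²) = 5300 mm^2
Q = A × v

Q ≈ 10.8 m^3/h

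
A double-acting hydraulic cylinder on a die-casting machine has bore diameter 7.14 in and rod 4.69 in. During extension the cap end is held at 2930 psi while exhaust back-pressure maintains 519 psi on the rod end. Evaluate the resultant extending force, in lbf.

F ≈ 1.06e5 lbf

Cap-side area A_cap = π/4 × (7.14 in)² = 40.04 in^2
Rod-side annular area A_ann = π/4 × (7.14² − 4.69²) = 22.76 in^2
Net thrust = P_cap·A_cap − P_rod·A_ann = 1.173e5 lbf − 11810 lbf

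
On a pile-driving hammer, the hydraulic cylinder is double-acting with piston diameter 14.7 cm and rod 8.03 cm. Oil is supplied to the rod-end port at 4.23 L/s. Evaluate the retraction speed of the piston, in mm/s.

v ≈ 355 mm/s

Rod-side annular area A_ann = π/4 × (14.7² − 8.03²) = 119.1 cm^2
Flow into the rod-end port fills the annular volume.
v = Q / A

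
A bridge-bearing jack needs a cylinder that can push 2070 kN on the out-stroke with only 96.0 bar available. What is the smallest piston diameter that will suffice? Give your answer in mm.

Extension force acts on the full piston face: F = P × (π/4)D².
D = √(4F / (πP)) = √(4 × 2070 kN / (π × 96.0 bar))

D ≈ 524 mm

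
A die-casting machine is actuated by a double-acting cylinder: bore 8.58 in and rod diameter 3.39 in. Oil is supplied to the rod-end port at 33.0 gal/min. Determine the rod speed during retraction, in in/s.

Rod-side annular area A_ann = π/4 × (8.58² − 3.39²) = 48.79 in^2
Flow into the rod-end port fills the annular volume.
v = Q / A

v ≈ 2.60 in/s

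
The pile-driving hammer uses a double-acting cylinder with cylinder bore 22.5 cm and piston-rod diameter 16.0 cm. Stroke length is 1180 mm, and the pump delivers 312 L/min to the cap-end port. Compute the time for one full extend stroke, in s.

Cap-side area A_cap = π/4 × (22.5 cm)² = 397.6 cm^2
Swept volume V = A × L; t = V / Q = A·L / Q

t ≈ 9.02 s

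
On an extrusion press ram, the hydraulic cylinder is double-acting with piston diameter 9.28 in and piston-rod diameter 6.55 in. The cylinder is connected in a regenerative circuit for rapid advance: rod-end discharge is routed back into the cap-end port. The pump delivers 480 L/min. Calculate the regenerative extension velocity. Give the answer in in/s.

In regeneration the rod-end outflow joins the pump flow into the cap end, so the net volume the pump must supply per unit advance equals the rod cross-section area.
Rod cross-section A_rod = π/4 × (6.55 in)² = 33.70 in^2
v = Q_pump / A_rod

v ≈ 14.5 in/s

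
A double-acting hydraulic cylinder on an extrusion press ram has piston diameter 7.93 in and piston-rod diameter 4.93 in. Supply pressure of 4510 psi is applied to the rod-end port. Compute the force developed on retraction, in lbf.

F ≈ 1.37e5 lbf

Rod-side annular area A_ann = π/4 × (7.93² − 4.93²) = 30.30 in^2
On retraction the pressure acts on the annular area (bore minus rod).
F = P × A_ann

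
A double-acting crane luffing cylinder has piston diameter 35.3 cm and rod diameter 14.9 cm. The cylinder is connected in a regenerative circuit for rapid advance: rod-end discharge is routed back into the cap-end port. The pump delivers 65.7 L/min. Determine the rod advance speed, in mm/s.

v ≈ 62.8 mm/s

In regeneration the rod-end outflow joins the pump flow into the cap end, so the net volume the pump must supply per unit advance equals the rod cross-section area.
Rod cross-section A_rod = π/4 × (14.9 cm)² = 174.4 cm^2
v = Q_pump / A_rod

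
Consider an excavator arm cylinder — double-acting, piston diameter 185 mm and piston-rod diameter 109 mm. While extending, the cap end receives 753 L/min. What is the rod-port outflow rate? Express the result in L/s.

Cap-side area A_cap = π/4 × (185 mm)² = 26880 mm^2
Rod-side annular area A_ann = π/4 × (185² − 109²) = 17550 mm^2
Piston speed v = Q_in/A_cap; rod-end outflow Q_out = v × A_ann = Q_in × A_ann/A_cap.

Q_out ≈ 8.19 L/s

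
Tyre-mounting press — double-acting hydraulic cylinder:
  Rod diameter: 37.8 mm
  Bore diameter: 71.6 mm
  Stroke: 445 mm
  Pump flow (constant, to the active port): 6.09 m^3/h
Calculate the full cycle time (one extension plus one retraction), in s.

t ≈ 1.82 s

Cap-side area A_cap = π/4 × (71.6 mm)² = 4026 mm^2
Rod-side annular area A_ann = π/4 × (71.6² − 37.8²) = 2904 mm^2
t_ext = A_cap·L/Q = 1.059 s
t_ret = A_ann·L/Q = 0.7640 s
t_cycle = t_ext + t_ret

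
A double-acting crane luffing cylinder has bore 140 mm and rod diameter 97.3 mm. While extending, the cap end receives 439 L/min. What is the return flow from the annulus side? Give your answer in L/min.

Cap-side area A_cap = π/4 × (140 mm)² = 15390 mm^2
Rod-side annular area A_ann = π/4 × (140² − 97.3²) = 7958 mm^2
Piston speed v = Q_in/A_cap; rod-end outflow Q_out = v × A_ann = Q_in × A_ann/A_cap.

Q_out ≈ 227 L/min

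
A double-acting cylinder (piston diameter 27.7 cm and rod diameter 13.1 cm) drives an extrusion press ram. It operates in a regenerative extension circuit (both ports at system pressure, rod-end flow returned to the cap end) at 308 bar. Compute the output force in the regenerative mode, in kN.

With equal pressure on both faces, forces on the annular region cancel; the net push is pressure × rod cross-section.
Rod cross-section A_rod = π/4 × (13.1 cm)² = 134.8 cm^2
F = P × A_rod

F ≈ 415 kN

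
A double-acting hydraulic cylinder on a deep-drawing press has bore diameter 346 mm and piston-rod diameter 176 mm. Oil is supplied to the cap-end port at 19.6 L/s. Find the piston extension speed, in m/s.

Cap-side area A_cap = π/4 × (346 mm)² = 94020 mm^2
v = Q / A

v ≈ 0.208 m/s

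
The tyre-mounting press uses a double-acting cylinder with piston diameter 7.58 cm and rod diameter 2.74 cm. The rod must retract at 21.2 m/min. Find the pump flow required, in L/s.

Rod-side annular area A_ann = π/4 × (7.58² − 2.74²) = 39.23 cm^2
Q = A × v

Q ≈ 1.39 L/s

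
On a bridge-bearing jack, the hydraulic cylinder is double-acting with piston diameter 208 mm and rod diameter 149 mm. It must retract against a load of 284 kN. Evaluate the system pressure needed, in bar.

Rod-side annular area A_ann = π/4 × (208² − 149²) = 16540 mm^2
Retraction: pressure acts on the annular area.
P = F / A = 284 kN / A

P ≈ 172 bar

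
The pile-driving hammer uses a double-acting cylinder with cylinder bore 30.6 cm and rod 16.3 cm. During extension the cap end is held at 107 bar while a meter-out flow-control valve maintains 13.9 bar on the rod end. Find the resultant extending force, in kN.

F ≈ 714 kN

Cap-side area A_cap = π/4 × (30.6 cm)² = 735.4 cm^2
Rod-side annular area A_ann = π/4 × (30.6² − 16.3²) = 526.7 cm^2
Net thrust = P_cap·A_cap − P_rod·A_ann = 786.9 kN − 73.22 kN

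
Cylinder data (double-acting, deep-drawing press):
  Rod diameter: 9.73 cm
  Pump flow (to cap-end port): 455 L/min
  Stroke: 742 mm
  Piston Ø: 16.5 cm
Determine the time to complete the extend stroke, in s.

t ≈ 2.09 s

Cap-side area A_cap = π/4 × (16.5 cm)² = 213.8 cm^2
Swept volume V = A × L; t = V / Q = A·L / Q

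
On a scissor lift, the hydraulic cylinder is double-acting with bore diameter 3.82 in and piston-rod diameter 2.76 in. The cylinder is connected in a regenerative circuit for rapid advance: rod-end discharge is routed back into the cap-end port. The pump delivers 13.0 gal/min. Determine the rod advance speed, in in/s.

v ≈ 8.37 in/s

In regeneration the rod-end outflow joins the pump flow into the cap end, so the net volume the pump must supply per unit advance equals the rod cross-section area.
Rod cross-section A_rod = π/4 × (2.76 in)² = 5.983 in^2
v = Q_pump / A_rod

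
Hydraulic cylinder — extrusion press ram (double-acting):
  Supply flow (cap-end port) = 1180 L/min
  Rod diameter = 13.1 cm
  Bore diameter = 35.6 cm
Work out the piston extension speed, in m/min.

v ≈ 11.9 m/min

Cap-side area A_cap = π/4 × (35.6 cm)² = 995.4 cm^2
v = Q / A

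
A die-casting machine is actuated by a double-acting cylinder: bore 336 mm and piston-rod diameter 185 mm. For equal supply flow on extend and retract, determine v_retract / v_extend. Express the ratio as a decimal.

Cap-side area A_cap = π/4 × (336 mm)² = 88670 mm^2
Rod-side annular area A_ann = π/4 × (336² − 185²) = 61790 mm^2
For equal Q, v ∝ 1/A, so v_ret/v_ext = A_cap/A_ann.

v_ret/v_ext ≈ 1.44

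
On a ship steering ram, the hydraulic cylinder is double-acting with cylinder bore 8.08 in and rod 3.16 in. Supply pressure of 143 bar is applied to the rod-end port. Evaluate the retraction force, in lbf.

F ≈ 90100 lbf

Rod-side annular area A_ann = π/4 × (8.08² − 3.16²) = 43.43 in^2
On retraction the pressure acts on the annular area (bore minus rod).
F = P × A_ann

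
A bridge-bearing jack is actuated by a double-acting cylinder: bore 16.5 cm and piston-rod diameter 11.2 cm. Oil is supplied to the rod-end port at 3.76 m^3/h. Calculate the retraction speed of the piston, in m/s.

v ≈ 0.0906 m/s

Rod-side annular area A_ann = π/4 × (16.5² − 11.2²) = 115.3 cm^2
Flow into the rod-end port fills the annular volume.
v = Q / A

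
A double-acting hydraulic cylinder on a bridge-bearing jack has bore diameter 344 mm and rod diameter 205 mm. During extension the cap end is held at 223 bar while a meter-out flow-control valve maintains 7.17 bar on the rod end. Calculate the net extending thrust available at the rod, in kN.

F ≈ 2030 kN

Cap-side area A_cap = π/4 × (344 mm)² = 92940 mm^2
Rod-side annular area A_ann = π/4 × (344² − 205²) = 59930 mm^2
Net thrust = P_cap·A_cap − P_rod·A_ann = 2073 kN − 42.97 kN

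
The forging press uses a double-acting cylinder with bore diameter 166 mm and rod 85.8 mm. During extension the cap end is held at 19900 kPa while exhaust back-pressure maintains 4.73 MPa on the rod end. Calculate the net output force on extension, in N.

F ≈ 3.56e5 N

Cap-side area A_cap = π/4 × (166 mm)² = 21640 mm^2
Rod-side annular area A_ann = π/4 × (166² − 85.8²) = 15860 mm^2
Net thrust = P_cap·A_cap − P_rod·A_ann = 4.307e5 N − 75020 N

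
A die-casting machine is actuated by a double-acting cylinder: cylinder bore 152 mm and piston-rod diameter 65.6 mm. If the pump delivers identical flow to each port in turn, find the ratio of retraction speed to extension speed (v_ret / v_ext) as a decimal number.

Cap-side area A_cap = π/4 × (152 mm)² = 18150 mm^2
Rod-side annular area A_ann = π/4 × (152² − 65.6²) = 14770 mm^2
For equal Q, v ∝ 1/A, so v_ret/v_ext = A_cap/A_ann.

v_ret/v_ext ≈ 1.23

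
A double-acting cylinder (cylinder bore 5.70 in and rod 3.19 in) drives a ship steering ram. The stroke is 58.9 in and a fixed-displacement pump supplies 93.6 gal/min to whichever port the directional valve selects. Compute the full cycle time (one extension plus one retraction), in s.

Cap-side area A_cap = π/4 × (5.70 in)² = 25.52 in^2
Rod-side annular area A_ann = π/4 × (5.70² − 3.19²) = 17.53 in^2
t_ext = A_cap·L/Q = 4.171 s
t_ret = A_ann·L/Q = 2.864 s
t_cycle = t_ext + t_ret

t ≈ 7.04 s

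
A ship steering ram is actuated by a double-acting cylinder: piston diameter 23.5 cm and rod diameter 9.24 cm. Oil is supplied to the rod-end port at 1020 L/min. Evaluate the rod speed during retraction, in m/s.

Rod-side annular area A_ann = π/4 × (23.5² − 9.24²) = 366.7 cm^2
Flow into the rod-end port fills the annular volume.
v = Q / A

v ≈ 0.464 m/s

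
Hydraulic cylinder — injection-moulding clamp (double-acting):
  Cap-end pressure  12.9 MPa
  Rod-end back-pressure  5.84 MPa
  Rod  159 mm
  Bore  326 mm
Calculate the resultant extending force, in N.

Cap-side area A_cap = π/4 × (326 mm)² = 83470 mm^2
Rod-side annular area A_ann = π/4 × (326² − 159²) = 63610 mm^2
Net thrust = P_cap·A_cap − P_rod·A_ann = 1.077e6 N − 3.715e5 N

F ≈ 7.05e5 N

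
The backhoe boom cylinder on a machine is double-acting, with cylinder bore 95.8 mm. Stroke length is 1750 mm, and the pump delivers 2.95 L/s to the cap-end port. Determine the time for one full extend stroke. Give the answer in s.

t ≈ 4.28 s

Cap-side area A_cap = π/4 × (95.8 mm)² = 7208 mm^2
Swept volume V = A × L; t = V / Q = A·L / Q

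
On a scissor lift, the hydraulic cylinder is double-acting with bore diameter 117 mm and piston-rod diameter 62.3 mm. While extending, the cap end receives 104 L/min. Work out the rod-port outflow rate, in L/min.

Q_out ≈ 74.5 L/min

Cap-side area A_cap = π/4 × (117 mm)² = 10750 mm^2
Rod-side annular area A_ann = π/4 × (117² − 62.3²) = 7703 mm^2
Piston speed v = Q_in/A_cap; rod-end outflow Q_out = v × A_ann = Q_in × A_ann/A_cap.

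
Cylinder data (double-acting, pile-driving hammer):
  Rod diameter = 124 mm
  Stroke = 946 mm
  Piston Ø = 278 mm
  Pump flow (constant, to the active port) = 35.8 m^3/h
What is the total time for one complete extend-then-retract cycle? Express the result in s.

Cap-side area A_cap = π/4 × (278 mm)² = 60700 mm^2
Rod-side annular area A_ann = π/4 × (278² − 124²) = 48620 mm^2
t_ext = A_cap·L/Q = 5.774 s
t_ret = A_ann·L/Q = 4.625 s
t_cycle = t_ext + t_ret

t ≈ 10.4 s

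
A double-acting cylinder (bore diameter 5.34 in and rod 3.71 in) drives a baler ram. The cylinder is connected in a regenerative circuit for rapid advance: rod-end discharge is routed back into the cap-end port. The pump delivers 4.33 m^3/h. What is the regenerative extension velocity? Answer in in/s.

v ≈ 6.79 in/s

In regeneration the rod-end outflow joins the pump flow into the cap end, so the net volume the pump must supply per unit advance equals the rod cross-section area.
Rod cross-section A_rod = π/4 × (3.71 in)² = 10.81 in^2
v = Q_pump / A_rod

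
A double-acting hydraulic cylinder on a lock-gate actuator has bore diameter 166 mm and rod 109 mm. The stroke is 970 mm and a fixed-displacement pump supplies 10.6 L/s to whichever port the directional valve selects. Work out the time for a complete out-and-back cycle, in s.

Cap-side area A_cap = π/4 × (166 mm)² = 21640 mm^2
Rod-side annular area A_ann = π/4 × (166² − 109²) = 12310 mm^2
t_ext = A_cap·L/Q = 1.980 s
t_ret = A_ann·L/Q = 1.127 s
t_cycle = t_ext + t_ret

t ≈ 3.11 s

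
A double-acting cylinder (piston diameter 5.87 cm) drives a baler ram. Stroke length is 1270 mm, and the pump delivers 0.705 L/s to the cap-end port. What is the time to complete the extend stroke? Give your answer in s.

t ≈ 4.88 s

Cap-side area A_cap = π/4 × (5.87 cm)² = 27.06 cm^2
Swept volume V = A × L; t = V / Q = A·L / Q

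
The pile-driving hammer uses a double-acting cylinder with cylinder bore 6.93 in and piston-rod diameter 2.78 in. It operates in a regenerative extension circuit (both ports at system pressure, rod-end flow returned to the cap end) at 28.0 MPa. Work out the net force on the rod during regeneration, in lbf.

F ≈ 24700 lbf

With equal pressure on both faces, forces on the annular region cancel; the net push is pressure × rod cross-section.
Rod cross-section A_rod = π/4 × (2.78 in)² = 6.070 in^2
F = P × A_rod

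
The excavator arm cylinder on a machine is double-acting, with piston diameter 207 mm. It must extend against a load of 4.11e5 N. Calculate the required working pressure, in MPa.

Cap-side area A_cap = π/4 × (207 mm)² = 33650 mm^2
P = F / A = 4.11e5 N / A

P ≈ 12.2 MPa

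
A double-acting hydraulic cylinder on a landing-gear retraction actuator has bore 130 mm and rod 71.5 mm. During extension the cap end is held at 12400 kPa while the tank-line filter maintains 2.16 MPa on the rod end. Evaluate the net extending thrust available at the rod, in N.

F ≈ 1.45e5 N

Cap-side area A_cap = π/4 × (130 mm)² = 13270 mm^2
Rod-side annular area A_ann = π/4 × (130² − 71.5²) = 9258 mm^2
Net thrust = P_cap·A_cap − P_rod·A_ann = 1.646e5 N − 20000 N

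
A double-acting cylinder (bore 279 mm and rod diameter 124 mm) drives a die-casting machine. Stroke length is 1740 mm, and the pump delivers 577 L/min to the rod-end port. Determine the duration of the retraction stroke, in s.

Rod-side annular area A_ann = π/4 × (279² − 124²) = 49060 mm^2
Swept volume V = A × L; t = V / Q = A·L / Q

t ≈ 8.88 s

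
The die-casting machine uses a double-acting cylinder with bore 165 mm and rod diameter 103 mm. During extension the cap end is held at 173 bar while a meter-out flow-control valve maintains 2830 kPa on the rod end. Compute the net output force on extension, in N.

Cap-side area A_cap = π/4 × (165 mm)² = 21380 mm^2
Rod-side annular area A_ann = π/4 × (165² − 103²) = 13050 mm^2
Net thrust = P_cap·A_cap − P_rod·A_ann = 3.699e5 N − 36930 N

F ≈ 3.33e5 N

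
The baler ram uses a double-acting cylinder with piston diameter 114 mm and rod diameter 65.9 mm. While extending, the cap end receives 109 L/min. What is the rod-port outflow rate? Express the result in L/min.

Cap-side area A_cap = π/4 × (114 mm)² = 10210 mm^2
Rod-side annular area A_ann = π/4 × (114² − 65.9²) = 6796 mm^2
Piston speed v = Q_in/A_cap; rod-end outflow Q_out = v × A_ann = Q_in × A_ann/A_cap.

Q_out ≈ 72.6 L/min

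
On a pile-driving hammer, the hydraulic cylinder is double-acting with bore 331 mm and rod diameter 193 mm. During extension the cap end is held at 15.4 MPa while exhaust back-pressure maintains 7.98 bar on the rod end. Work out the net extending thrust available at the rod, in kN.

Cap-side area A_cap = π/4 × (331 mm)² = 86050 mm^2
Rod-side annular area A_ann = π/4 × (331² − 193²) = 56790 mm^2
Net thrust = P_cap·A_cap − P_rod·A_ann = 1325 kN − 45.32 kN

F ≈ 1280 kN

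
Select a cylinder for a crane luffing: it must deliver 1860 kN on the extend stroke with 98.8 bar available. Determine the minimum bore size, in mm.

Extension force acts on the full piston face: F = P × (π/4)D².
D = √(4F / (πP)) = √(4 × 1860 kN / (π × 98.8 bar))

D ≈ 490 mm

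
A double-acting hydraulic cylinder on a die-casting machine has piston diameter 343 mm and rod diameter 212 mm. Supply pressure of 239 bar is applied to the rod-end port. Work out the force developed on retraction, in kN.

F ≈ 1360 kN

Rod-side annular area A_ann = π/4 × (343² − 212²) = 57100 mm^2
On retraction the pressure acts on the annular area (bore minus rod).
F = P × A_ann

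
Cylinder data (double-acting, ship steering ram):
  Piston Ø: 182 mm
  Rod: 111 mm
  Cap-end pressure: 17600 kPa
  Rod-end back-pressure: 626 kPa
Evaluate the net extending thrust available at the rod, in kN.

F ≈ 448 kN

Cap-side area A_cap = π/4 × (182 mm)² = 26020 mm^2
Rod-side annular area A_ann = π/4 × (182² − 111²) = 16340 mm^2
Net thrust = P_cap·A_cap − P_rod·A_ann = 457.9 kN − 10.23 kN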